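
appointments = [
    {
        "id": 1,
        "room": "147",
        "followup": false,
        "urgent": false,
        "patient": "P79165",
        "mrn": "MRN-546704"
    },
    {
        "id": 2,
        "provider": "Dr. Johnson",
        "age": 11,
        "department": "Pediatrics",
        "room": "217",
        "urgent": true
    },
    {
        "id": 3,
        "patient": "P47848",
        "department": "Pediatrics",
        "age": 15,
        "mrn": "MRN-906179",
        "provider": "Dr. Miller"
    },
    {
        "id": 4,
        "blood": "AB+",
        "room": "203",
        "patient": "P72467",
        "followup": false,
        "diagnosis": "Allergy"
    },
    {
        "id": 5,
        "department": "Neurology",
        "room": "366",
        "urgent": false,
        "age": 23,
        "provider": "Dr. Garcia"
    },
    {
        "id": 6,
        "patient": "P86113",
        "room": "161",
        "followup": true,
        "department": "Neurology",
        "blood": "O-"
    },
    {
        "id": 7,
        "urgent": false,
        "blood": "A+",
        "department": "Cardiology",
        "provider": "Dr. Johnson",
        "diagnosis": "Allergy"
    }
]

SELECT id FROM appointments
[1, 2, 3, 4, 5, 6, 7]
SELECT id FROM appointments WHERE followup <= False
[1, 4]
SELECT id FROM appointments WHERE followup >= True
[6]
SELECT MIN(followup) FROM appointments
False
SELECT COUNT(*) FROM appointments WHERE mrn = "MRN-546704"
1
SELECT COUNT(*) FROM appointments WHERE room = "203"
1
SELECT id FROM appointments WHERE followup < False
[]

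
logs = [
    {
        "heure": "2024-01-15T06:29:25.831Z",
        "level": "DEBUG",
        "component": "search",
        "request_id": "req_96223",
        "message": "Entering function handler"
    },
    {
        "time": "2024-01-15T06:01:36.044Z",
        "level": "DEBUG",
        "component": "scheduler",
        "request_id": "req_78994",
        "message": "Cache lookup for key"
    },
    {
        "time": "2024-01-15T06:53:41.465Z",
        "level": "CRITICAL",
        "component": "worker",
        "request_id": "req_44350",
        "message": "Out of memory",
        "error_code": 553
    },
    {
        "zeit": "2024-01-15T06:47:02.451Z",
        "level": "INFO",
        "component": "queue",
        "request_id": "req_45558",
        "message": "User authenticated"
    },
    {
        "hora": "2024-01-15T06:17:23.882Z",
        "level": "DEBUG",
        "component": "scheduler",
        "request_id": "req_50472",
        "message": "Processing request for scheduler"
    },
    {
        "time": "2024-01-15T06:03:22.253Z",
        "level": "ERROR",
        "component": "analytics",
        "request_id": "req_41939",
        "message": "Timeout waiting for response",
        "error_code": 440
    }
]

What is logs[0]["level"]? "DEBUG"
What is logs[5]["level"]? "ERROR"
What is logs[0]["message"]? "Entering function handler"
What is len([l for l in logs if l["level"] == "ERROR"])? 1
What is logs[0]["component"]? "search"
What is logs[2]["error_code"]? 553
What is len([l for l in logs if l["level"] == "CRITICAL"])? 1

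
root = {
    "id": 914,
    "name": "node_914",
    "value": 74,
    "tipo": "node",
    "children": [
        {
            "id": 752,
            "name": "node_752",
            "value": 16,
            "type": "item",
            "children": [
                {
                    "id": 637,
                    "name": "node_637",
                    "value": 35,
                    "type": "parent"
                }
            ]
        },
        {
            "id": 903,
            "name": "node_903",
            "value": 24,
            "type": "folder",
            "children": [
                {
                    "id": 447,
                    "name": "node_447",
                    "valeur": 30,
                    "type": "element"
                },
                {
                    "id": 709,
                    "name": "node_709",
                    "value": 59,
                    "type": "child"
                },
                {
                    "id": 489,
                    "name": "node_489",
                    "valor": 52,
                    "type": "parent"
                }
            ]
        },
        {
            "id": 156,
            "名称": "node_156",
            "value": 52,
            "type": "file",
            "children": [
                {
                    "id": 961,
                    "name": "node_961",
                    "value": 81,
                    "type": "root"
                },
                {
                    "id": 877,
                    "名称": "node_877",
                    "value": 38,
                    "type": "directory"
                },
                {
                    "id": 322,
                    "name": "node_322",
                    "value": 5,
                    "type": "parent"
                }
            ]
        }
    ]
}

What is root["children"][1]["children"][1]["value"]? 59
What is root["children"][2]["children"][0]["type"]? "root"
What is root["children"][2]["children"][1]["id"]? 877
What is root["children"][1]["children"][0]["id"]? 447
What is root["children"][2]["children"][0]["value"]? 81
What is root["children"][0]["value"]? 16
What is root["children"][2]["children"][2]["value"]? 5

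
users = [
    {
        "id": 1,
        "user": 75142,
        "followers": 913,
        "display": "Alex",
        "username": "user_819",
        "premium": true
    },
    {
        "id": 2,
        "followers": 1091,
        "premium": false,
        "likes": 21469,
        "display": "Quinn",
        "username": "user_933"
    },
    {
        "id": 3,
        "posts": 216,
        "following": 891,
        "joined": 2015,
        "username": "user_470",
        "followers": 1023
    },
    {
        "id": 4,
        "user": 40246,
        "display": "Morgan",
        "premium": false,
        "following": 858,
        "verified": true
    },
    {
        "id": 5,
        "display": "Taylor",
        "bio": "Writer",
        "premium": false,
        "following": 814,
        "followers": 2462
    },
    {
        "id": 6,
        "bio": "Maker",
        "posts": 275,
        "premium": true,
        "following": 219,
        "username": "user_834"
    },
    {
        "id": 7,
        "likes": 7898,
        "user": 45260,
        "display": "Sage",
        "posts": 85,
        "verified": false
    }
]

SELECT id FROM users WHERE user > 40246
[1, 7]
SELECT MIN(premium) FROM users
False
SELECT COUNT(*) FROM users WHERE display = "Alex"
1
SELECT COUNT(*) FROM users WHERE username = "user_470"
1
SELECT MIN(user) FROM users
40246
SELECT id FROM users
[1, 2, 3, 4, 5, 6, 7]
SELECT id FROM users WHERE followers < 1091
[1, 3]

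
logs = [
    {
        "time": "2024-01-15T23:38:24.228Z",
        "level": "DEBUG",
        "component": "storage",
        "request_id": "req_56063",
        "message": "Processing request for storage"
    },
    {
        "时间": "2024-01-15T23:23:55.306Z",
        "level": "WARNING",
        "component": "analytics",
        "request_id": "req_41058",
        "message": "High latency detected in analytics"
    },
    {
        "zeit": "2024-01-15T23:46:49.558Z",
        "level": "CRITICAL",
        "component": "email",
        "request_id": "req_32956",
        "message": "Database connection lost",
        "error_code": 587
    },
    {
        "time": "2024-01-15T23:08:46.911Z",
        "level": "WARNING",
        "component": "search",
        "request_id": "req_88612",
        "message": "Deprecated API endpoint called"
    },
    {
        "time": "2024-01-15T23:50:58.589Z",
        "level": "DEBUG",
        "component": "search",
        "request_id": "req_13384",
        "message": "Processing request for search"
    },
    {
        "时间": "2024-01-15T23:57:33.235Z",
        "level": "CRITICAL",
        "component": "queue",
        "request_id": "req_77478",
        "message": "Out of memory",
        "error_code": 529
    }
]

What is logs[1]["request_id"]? "req_41058"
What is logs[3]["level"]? "WARNING"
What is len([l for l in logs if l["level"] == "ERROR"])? 0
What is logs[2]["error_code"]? 587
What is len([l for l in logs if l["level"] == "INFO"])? 0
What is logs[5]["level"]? "CRITICAL"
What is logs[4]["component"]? "search"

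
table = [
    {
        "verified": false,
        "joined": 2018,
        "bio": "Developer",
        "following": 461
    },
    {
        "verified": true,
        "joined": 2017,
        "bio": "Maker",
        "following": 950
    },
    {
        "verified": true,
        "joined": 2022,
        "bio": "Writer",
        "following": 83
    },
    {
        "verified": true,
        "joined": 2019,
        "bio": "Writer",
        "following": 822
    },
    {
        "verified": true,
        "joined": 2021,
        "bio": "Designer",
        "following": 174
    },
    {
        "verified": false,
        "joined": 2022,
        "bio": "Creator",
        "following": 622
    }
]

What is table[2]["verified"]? True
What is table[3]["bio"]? "Writer"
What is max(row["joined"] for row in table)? 2022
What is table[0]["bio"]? "Developer"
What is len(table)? 6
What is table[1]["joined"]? 2017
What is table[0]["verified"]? False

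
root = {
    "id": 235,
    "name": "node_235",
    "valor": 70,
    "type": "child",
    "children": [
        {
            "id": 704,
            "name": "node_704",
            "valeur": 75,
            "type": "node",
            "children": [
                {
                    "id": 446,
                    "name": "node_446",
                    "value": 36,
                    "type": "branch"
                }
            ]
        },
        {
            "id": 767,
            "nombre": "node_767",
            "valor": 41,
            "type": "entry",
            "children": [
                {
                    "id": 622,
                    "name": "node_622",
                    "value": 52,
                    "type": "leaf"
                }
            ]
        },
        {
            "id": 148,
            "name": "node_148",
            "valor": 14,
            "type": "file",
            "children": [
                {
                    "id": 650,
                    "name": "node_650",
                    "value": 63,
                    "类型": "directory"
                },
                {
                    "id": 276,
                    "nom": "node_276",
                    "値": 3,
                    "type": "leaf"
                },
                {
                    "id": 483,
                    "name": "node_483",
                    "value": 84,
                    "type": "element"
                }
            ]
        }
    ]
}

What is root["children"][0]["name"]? "node_704"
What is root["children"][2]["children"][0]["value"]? 63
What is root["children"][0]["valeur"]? 75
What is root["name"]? "node_235"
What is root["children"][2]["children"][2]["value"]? 84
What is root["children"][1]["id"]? 767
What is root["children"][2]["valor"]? 14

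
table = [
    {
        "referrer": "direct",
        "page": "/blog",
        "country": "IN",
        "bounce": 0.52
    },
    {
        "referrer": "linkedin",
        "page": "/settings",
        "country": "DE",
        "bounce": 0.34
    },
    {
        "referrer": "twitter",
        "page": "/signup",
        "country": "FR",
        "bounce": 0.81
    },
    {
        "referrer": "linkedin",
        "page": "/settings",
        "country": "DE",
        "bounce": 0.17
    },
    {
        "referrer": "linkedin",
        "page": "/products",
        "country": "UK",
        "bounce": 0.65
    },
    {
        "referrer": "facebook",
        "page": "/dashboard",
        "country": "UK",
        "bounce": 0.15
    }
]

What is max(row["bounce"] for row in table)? 0.81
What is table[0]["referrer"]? "direct"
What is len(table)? 6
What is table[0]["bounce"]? 0.52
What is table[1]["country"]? "DE"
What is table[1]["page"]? "/settings"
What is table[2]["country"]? "FR"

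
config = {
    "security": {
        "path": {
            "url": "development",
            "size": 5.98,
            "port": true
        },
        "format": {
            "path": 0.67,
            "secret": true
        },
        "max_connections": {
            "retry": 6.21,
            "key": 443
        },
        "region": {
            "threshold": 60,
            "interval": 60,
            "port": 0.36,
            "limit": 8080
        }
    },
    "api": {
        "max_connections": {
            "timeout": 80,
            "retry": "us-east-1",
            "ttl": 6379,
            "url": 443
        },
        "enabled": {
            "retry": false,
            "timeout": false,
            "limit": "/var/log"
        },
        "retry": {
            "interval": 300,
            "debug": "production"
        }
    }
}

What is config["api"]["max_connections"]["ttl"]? 6379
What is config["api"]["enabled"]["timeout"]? False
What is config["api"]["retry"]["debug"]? "production"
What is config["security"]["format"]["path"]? 0.67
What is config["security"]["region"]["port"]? 0.36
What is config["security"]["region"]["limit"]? 8080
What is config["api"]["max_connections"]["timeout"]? 80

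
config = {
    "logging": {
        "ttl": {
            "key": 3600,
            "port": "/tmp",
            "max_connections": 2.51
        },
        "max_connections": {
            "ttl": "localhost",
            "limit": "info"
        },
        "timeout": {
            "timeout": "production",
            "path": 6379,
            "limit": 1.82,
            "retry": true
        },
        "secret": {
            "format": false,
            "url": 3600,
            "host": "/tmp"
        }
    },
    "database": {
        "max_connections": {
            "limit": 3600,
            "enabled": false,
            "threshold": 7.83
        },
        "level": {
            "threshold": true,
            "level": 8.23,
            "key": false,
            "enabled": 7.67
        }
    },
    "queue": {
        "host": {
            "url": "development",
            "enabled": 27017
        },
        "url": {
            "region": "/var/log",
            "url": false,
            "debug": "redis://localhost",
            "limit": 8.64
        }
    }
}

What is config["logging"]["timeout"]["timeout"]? "production"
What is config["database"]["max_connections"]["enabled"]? False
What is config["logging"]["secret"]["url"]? 3600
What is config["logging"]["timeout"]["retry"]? True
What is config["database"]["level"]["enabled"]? 7.67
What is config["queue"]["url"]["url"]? False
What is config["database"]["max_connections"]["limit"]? 3600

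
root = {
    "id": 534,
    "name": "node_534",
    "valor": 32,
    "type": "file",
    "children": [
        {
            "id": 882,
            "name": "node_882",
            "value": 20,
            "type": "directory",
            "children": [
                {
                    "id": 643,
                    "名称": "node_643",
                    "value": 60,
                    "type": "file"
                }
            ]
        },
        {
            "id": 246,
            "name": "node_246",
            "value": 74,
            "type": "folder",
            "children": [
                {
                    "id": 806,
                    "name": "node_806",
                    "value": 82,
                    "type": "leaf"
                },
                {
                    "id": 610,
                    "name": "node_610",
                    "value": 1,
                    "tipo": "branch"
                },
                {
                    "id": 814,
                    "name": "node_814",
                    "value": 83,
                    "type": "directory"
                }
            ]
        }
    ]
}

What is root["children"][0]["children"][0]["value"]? 60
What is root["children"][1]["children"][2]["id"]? 814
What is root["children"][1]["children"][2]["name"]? "node_814"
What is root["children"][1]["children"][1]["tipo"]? "branch"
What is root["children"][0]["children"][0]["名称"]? "node_643"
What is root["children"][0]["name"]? "node_882"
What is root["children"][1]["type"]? "folder"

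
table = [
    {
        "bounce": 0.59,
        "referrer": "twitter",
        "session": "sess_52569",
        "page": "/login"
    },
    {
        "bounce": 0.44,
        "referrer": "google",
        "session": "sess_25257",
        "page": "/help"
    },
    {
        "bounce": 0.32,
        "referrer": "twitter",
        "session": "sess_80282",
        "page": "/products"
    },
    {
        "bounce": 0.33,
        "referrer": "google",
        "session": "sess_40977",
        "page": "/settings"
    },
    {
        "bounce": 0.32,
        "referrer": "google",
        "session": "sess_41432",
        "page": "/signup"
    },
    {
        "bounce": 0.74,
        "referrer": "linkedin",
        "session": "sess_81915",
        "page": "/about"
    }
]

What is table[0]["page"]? "/login"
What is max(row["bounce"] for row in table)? 0.74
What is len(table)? 6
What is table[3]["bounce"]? 0.33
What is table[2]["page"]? "/products"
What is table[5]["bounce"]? 0.74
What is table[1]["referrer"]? "google"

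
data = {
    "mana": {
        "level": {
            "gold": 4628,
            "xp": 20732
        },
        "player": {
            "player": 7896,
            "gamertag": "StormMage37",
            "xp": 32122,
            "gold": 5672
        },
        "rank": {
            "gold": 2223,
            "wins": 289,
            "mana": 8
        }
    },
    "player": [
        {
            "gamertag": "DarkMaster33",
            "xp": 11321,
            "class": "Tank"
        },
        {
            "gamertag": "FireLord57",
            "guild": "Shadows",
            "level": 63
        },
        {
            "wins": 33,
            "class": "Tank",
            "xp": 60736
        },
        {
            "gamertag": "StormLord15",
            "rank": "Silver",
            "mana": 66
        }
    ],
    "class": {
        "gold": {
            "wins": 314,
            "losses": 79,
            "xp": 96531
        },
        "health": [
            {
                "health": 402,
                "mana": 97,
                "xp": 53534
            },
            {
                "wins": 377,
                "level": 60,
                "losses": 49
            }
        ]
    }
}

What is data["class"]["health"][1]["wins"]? 377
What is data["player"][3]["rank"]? "Silver"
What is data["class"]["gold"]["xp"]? 96531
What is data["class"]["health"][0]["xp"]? 53534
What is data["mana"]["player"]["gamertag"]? "StormMage37"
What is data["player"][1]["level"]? 63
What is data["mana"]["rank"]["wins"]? 289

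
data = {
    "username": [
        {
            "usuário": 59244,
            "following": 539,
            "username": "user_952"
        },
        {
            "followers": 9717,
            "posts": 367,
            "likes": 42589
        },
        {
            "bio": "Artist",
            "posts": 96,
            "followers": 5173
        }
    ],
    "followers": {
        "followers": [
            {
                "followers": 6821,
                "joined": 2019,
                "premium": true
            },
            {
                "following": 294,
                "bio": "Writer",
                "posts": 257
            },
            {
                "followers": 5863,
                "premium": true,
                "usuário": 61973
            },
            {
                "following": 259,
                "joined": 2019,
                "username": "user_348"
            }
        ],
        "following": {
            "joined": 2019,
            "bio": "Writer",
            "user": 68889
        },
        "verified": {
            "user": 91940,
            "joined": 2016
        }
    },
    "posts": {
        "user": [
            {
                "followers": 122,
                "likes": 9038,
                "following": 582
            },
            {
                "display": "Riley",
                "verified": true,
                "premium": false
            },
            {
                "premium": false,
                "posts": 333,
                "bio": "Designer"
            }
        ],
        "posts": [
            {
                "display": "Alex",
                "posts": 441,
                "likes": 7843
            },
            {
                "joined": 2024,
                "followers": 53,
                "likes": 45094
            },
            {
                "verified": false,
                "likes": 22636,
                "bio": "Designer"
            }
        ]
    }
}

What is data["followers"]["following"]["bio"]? "Writer"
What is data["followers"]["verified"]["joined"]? 2016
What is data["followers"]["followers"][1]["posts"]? 257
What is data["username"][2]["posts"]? 96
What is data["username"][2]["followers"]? 5173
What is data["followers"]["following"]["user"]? 68889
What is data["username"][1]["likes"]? 42589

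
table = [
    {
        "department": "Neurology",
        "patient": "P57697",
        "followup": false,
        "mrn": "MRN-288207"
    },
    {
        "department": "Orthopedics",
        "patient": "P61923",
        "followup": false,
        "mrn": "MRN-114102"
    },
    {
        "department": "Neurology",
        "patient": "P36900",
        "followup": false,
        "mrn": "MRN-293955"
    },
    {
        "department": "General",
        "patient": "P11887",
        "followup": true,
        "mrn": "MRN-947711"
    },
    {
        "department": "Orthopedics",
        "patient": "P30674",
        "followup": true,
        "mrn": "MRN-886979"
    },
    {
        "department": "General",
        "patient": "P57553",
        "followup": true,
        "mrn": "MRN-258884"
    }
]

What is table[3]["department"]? "General"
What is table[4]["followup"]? True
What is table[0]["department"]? "Neurology"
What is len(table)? 6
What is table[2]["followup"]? False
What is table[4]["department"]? "Orthopedics"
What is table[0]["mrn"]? "MRN-288207"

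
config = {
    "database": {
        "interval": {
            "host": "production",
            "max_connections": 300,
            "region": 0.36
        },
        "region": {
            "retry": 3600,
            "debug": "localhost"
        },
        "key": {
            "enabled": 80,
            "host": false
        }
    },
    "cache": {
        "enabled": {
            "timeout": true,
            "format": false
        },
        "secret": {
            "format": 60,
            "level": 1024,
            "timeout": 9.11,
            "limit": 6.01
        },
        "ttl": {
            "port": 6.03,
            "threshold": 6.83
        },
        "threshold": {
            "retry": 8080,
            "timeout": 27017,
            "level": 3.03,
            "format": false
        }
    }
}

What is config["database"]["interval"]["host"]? "production"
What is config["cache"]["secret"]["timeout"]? 9.11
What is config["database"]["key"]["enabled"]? 80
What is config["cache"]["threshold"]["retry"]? 8080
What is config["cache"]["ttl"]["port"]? 6.03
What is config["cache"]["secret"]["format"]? 60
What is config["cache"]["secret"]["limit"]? 6.01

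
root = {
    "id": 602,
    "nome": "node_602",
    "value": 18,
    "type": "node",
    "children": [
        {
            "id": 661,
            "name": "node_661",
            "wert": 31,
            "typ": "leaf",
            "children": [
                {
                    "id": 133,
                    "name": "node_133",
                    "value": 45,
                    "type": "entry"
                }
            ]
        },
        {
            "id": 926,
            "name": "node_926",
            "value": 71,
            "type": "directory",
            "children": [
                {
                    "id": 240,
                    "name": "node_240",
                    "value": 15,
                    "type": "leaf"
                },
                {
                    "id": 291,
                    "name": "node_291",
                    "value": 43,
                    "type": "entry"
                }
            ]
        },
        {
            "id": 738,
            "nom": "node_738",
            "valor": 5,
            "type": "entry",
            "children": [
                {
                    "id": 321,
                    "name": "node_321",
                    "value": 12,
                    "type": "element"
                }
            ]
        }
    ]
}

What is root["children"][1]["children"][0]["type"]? "leaf"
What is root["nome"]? "node_602"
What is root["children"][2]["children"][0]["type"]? "element"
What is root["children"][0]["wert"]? 31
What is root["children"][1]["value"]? 71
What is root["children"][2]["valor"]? 5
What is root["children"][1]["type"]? "directory"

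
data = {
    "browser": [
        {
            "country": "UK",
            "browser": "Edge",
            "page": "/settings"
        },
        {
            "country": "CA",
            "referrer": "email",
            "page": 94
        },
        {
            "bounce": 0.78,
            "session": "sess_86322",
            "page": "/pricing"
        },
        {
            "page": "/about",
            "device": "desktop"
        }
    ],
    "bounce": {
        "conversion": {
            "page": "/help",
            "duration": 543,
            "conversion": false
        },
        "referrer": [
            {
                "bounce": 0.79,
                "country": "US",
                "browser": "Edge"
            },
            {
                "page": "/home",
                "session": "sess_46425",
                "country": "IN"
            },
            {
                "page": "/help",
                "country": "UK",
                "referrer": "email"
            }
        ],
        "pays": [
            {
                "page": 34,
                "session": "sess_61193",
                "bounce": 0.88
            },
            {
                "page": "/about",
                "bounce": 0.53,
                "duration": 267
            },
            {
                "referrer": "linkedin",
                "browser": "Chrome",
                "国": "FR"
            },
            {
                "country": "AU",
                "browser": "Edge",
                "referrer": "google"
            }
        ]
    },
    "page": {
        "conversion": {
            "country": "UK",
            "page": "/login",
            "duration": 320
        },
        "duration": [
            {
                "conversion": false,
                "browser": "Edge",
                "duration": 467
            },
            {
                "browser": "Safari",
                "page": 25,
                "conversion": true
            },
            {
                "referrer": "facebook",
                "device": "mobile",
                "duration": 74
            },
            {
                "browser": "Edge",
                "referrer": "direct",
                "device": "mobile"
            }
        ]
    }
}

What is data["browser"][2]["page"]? "/pricing"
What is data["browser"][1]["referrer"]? "email"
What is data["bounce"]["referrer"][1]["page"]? "/home"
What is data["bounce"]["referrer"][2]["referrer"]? "email"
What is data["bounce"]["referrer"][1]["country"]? "IN"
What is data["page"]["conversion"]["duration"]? 320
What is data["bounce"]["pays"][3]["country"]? "AU"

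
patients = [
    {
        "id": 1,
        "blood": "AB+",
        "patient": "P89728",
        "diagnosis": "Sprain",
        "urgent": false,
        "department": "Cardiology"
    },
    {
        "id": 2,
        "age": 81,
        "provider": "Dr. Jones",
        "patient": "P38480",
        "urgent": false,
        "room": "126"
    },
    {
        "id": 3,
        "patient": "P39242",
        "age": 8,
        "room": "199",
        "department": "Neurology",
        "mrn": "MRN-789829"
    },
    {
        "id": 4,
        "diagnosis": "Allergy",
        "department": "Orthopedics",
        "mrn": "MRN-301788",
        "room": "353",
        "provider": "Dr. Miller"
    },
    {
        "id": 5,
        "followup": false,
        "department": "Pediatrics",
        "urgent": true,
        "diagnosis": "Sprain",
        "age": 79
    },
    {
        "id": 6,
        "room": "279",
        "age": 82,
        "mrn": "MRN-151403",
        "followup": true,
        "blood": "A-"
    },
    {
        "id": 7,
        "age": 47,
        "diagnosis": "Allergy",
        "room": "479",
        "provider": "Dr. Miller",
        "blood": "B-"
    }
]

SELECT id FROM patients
[1, 2, 3, 4, 5, 6, 7]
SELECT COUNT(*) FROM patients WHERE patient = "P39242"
1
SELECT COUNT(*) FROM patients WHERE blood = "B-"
1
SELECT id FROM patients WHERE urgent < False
[]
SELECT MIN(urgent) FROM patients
False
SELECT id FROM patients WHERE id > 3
[4, 5, 6, 7]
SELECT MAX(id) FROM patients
7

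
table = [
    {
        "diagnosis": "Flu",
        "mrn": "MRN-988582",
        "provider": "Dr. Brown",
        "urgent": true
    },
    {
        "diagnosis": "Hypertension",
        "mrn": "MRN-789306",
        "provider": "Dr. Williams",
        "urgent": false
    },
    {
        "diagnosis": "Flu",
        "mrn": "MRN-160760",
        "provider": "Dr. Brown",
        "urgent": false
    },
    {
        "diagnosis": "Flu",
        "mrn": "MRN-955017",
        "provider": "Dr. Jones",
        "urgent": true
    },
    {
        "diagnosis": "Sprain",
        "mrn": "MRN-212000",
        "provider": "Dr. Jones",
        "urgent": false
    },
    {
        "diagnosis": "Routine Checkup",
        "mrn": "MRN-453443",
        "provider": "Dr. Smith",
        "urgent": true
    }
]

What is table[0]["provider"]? "Dr. Brown"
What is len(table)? 6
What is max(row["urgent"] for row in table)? True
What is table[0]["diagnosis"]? "Flu"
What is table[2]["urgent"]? False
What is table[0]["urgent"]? True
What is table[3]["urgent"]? True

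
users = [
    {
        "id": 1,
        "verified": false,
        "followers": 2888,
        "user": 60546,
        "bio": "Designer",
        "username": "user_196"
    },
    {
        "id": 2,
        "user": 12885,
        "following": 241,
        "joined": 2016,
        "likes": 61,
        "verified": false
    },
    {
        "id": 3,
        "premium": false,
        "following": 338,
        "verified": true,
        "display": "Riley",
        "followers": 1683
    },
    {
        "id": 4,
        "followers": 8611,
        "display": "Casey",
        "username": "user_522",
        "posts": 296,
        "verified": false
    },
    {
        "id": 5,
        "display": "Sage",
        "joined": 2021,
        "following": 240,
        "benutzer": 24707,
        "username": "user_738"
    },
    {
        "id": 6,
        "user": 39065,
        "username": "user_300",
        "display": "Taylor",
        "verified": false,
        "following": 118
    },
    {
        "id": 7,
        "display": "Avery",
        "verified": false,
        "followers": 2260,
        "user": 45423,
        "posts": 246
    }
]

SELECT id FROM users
[1, 2, 3, 4, 5, 6, 7]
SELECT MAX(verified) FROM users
True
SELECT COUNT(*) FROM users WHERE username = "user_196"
1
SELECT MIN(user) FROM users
12885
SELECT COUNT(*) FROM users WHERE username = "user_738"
1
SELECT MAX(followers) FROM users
8611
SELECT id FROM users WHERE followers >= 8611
[4]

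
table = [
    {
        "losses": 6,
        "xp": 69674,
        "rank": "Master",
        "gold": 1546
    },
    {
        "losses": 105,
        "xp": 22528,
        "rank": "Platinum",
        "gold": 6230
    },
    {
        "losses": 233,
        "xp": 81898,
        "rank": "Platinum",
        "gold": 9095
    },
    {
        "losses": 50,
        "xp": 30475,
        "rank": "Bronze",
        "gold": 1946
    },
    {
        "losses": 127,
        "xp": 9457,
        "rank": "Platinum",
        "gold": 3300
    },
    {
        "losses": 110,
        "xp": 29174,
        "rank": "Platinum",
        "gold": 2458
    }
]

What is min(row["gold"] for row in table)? 1546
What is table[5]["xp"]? 29174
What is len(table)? 6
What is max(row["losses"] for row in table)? 233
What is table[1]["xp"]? 22528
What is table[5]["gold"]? 2458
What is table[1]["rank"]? "Platinum"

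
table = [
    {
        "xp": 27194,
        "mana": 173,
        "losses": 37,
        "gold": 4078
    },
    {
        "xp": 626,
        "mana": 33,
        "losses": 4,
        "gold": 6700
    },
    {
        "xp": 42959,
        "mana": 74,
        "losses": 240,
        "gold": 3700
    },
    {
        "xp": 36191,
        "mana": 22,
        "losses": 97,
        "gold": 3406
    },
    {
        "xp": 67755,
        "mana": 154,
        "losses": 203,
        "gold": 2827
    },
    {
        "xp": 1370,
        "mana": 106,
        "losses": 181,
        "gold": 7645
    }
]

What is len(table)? 6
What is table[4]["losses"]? 203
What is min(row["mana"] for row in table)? 22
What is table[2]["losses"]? 240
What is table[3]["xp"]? 36191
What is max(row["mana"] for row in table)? 173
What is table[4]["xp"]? 67755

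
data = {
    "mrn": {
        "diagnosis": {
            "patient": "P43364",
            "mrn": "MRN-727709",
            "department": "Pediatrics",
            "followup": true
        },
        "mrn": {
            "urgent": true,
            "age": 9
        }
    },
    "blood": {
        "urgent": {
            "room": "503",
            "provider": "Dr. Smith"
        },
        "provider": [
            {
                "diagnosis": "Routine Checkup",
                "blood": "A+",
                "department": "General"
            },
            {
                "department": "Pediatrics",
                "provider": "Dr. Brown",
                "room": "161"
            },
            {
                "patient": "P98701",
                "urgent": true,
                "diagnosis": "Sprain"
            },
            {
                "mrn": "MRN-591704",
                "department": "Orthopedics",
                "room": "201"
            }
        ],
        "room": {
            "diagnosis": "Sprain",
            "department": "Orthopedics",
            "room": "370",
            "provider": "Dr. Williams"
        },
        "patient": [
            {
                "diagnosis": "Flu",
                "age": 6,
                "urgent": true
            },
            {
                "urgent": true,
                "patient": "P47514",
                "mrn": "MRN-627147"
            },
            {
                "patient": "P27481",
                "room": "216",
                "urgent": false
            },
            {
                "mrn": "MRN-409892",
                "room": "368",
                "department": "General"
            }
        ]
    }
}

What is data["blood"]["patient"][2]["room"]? "216"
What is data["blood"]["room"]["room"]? "370"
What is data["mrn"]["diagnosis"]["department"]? "Pediatrics"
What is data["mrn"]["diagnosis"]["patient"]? "P43364"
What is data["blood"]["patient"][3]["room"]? "368"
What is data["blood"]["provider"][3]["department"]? "Orthopedics"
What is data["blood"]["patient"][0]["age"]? 6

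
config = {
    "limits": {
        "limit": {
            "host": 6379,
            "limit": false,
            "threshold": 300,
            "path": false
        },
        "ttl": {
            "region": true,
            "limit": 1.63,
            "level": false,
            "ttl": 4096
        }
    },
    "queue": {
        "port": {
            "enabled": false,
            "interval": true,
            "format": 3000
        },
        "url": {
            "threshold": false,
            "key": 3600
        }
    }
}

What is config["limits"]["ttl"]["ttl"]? 4096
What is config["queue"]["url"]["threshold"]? False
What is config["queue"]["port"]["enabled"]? False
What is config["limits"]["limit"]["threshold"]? 300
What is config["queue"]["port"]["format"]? 3000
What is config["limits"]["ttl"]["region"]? True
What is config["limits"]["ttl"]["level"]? False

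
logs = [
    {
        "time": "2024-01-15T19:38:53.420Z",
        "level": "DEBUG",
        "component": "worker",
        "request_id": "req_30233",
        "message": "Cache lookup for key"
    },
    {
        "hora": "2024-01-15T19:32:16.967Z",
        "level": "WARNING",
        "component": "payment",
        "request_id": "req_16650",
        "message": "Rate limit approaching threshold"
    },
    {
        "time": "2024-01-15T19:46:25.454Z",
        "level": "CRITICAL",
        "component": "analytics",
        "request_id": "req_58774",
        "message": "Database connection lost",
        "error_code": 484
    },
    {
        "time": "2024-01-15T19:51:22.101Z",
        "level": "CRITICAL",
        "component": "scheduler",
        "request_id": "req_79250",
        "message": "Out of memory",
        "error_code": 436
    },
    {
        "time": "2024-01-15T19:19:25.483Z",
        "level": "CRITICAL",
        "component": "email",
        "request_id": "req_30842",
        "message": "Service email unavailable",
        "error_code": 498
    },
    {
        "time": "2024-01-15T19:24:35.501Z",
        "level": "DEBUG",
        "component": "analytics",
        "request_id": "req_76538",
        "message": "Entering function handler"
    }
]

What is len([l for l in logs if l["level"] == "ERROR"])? 0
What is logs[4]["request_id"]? "req_30842"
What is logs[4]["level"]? "CRITICAL"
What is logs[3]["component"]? "scheduler"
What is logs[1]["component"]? "payment"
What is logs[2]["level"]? "CRITICAL"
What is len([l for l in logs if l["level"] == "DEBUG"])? 2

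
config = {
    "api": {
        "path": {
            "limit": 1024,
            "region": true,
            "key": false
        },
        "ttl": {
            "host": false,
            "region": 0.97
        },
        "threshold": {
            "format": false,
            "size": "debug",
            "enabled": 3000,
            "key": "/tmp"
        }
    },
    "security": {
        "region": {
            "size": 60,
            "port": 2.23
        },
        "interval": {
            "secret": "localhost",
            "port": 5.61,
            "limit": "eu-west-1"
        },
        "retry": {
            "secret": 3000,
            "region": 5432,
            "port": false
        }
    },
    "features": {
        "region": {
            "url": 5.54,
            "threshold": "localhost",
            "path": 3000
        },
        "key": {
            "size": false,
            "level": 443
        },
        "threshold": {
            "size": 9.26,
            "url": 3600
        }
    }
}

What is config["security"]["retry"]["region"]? 5432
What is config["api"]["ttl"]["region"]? 0.97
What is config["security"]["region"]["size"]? 60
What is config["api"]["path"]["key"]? False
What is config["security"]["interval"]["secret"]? "localhost"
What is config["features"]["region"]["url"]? 5.54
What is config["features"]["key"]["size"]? False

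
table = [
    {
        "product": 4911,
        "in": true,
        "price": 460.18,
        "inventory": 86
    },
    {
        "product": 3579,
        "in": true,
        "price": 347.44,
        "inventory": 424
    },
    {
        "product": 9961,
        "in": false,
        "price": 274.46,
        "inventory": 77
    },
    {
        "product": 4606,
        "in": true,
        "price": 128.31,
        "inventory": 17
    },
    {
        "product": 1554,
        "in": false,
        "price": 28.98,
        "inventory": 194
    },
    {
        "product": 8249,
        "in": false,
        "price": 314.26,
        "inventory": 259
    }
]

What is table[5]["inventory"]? 259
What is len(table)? 6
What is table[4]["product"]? 1554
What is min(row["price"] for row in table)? 28.98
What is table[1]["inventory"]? 424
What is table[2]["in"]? False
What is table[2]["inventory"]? 77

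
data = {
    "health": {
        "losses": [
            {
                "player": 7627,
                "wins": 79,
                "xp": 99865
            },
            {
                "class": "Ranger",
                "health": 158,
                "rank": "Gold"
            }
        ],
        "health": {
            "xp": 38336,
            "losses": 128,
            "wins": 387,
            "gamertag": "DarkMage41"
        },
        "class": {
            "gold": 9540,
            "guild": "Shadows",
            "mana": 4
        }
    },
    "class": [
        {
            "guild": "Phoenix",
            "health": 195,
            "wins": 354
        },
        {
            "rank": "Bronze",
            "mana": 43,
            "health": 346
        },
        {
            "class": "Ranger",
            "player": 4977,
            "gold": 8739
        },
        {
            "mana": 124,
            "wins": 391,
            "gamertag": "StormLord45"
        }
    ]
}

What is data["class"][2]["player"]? 4977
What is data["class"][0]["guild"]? "Phoenix"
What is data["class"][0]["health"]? 195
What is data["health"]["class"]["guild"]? "Shadows"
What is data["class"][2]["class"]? "Ranger"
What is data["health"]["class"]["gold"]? 9540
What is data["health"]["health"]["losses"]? 128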